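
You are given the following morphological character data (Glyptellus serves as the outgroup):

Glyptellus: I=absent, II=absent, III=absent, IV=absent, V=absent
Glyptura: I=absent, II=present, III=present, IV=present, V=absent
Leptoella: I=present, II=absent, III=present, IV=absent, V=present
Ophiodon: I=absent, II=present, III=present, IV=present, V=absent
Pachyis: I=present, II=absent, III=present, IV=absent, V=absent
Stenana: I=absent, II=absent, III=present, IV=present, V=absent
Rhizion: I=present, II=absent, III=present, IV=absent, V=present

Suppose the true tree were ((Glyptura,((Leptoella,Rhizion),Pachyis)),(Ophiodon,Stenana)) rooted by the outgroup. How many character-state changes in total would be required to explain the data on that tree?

Map each character onto ((Glyptura,((Leptoella,Rhizion),Pachyis)),(Ophiodon,Stenana)) (rooted by Glyptellus) and count the minimum state changes it requires (Fitch parsimony):
I: 1; II: 2; III: 1; IV: 2; V: 1.
Total tree length = 7.

7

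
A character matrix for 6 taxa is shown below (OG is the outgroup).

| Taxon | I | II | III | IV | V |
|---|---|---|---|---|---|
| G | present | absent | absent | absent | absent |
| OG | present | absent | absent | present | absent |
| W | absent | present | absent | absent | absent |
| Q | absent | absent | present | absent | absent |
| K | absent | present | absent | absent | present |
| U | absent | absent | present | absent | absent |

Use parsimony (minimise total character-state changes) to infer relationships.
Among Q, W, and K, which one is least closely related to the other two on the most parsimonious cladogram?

Character polarity is set by the outgroup: the derived state is whichever differs from the outgroup's state, so for I, IV the derived state is 'absent', and for the remaining characters it is 'present'.
I (derived state 'absent') is shared by K, Q, U, and W — a synapomorphy uniting that clade.
Only K and W show the derived state 'present' for II, supporting them as a clade.
III: derived state 'present' in Q and U only — synapomorphy for {Q, U}.
All ingroup taxa share the derived state 'absent' for IV; it defines the ingroup but does not resolve relationships within it.
V (derived state 'present') is unique to K (autapomorphy; uninformative for grouping).
Most parsimonious ingroup topology: (((Q,U),(K,W)),G).
K and W share a more recent common ancestor with each other than either does with Q, so Q is the least closely related of the three.

Q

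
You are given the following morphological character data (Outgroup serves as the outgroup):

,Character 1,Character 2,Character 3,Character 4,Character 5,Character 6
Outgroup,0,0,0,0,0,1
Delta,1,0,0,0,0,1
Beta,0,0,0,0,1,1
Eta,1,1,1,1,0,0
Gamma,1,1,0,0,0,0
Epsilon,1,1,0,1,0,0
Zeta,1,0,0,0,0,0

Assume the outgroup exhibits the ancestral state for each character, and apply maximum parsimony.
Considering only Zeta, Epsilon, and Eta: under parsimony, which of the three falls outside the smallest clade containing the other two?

Character polarity is set by the outgroup: the derived state is whichever differs from the outgroup's state, so for Character 6 the derived state is '0', and for the remaining characters it is '1'.
Only Delta, Epsilon, Eta, Gamma, and Zeta show the derived state '1' for Character 1, supporting them as a clade.
Character 2 (derived state '1') is shared by Epsilon, Eta, and Gamma — a synapomorphy uniting that clade.
Character 3: derived state '1' in Eta only — an autapomorphy, so it tells us nothing about relationships among taxa.
Character 4 (derived state '1') is shared by Epsilon and Eta — a synapomorphy uniting that clade.
Character 5: derived state '1' in Beta only — an autapomorphy, so it tells us nothing about relationships among taxa.
Only Epsilon, Eta, Gamma, and Zeta show the derived state '0' for Character 6, supporting them as a clade.
Most parsimonious ingroup topology: ((Delta,(((Eta,Epsilon),Gamma),Zeta)),Beta).
Eta and Epsilon share a more recent common ancestor with each other than either does with Zeta, so Zeta is the least closely related of the three.

Zeta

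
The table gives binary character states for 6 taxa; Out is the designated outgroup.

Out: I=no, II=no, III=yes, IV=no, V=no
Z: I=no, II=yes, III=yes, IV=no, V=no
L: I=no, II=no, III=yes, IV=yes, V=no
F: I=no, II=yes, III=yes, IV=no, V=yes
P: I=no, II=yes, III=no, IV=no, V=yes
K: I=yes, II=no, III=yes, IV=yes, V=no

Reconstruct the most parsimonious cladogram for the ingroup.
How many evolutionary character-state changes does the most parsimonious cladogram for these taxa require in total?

5

Character polarity is set by the outgroup: the derived state is whichever differs from the outgroup's state, so for III the derived state is 'no', and for the remaining characters it is 'yes'.
I (derived state 'yes') is unique to K (autapomorphy; uninformative for grouping).
II (derived state 'yes') is shared by F, P, and Z — a synapomorphy uniting that clade.
III (derived state 'no') is unique to P (autapomorphy; uninformative for grouping).
Only K and L show the derived state 'yes' for IV, supporting them as a clade.
V (derived state 'yes') is shared by F and P — a synapomorphy uniting that clade.
Most parsimonious ingroup topology: ((Z,(F,P)),(L,K)).
Changes per character on this tree: I: 1; II: 1; III: 1; IV: 1; V: 1.
Total = 5.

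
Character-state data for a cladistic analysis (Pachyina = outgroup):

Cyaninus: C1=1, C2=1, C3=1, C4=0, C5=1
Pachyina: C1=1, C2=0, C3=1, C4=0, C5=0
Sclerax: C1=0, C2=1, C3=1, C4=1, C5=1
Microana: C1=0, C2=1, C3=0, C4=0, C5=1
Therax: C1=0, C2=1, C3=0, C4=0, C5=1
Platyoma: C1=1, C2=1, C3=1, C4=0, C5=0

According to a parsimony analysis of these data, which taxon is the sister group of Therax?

Microana

Character polarity is set by the outgroup: the derived state is whichever differs from the outgroup's state, so for C1, C3 the derived state is '0', and for the remaining characters it is '1'.
Only Microana, Sclerax, and Therax show the derived state '0' for C1, supporting them as a clade.
C2 (derived state '1') is shared by all ingroup taxa — unites the whole ingroup.
C3 (derived state '0') is shared by Microana and Therax — a synapomorphy uniting that clade.
C4: derived state '1' in Sclerax only — an autapomorphy, so it tells us nothing about relationships among taxa.
Only Cyaninus, Microana, Sclerax, and Therax show the derived state '1' for C5, supporting them as a clade.
Most parsimonious ingroup topology: (((Sclerax,(Microana,Therax)),Cyaninus),Platyoma).
Therax and Microana form a cherry on this tree, so they are sister taxa.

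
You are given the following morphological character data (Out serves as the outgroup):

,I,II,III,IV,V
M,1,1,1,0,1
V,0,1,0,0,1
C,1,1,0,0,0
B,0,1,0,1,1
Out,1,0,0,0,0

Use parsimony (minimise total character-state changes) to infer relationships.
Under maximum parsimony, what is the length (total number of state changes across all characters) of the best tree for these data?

Character polarity is set by the outgroup: the derived state is whichever differs from the outgroup's state, so for I the derived state is '0', and for the remaining characters it is '1'.
I (derived state '0') is shared by B and V — a synapomorphy uniting that clade.
All ingroup taxa share the derived state '1' for II; it defines the ingroup but does not resolve relationships within it.
III: derived state '1' in M only — an autapomorphy, so it tells us nothing about relationships among taxa.
IV: derived state '1' in B only — an autapomorphy, so it tells us nothing about relationships among taxa.
Only B, M, and V show the derived state '1' for V, supporting them as a clade.
Most parsimonious ingroup topology: (((V,B),M),C).
Changes per character on this tree: I: 1; II: 1; III: 1; IV: 1; V: 1.
Total = 5.

5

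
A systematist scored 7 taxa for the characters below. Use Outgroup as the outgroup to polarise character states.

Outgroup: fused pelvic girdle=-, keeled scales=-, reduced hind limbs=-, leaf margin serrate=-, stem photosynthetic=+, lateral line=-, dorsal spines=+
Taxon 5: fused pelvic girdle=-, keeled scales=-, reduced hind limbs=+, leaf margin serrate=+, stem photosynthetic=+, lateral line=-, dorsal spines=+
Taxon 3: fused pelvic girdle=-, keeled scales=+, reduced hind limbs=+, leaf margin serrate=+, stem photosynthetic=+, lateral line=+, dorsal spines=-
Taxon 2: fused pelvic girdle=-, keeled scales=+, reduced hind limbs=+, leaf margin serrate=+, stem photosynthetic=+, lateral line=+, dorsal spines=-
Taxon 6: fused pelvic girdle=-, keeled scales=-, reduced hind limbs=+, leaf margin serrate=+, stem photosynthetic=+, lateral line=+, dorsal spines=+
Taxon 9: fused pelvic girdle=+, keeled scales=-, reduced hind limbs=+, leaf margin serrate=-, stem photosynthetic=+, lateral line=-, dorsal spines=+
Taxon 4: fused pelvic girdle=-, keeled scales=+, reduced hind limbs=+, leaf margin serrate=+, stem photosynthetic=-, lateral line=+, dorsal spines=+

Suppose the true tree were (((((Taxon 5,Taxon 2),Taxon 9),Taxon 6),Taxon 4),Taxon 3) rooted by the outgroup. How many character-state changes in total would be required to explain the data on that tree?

Map each character onto (((((Taxon 5,Taxon 2),Taxon 9),Taxon 6),Taxon 4),Taxon 3) (rooted by Outgroup) and count the minimum state changes it requires (Fitch parsimony):
fused pelvic girdle: 1; keeled scales: 3; reduced hind limbs: 1; leaf margin serrate: 2; stem photosynthetic: 1; lateral line: 3; dorsal spines: 2.
Total tree length = 13.

13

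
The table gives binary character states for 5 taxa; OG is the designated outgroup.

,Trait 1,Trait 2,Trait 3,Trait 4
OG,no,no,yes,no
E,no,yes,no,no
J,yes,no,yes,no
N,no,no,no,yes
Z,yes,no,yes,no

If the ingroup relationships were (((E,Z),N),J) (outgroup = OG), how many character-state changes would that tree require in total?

6

Map each character onto (((E,Z),N),J) (rooted by OG) and count the minimum state changes it requires (Fitch parsimony):
Trait 1: 2; Trait 2: 1; Trait 3: 2; Trait 4: 1.
Total tree length = 6.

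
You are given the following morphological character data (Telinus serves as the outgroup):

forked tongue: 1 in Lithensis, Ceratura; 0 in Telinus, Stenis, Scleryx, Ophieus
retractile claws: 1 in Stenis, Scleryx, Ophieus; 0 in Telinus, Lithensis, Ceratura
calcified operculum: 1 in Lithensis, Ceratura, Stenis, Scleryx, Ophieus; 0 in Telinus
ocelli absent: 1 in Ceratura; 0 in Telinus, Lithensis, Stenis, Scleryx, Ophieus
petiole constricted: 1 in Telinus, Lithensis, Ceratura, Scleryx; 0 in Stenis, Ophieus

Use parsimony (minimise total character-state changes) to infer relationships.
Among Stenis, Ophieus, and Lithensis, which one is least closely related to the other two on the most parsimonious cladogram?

Lithensis

Character polarity is set by the outgroup: the derived state is whichever differs from the outgroup's state, so for petiole constricted the derived state is '0', and for the remaining characters it is '1'.
forked tongue (derived state '1') is shared by Ceratura and Lithensis — a synapomorphy uniting that clade.
retractile claws (derived state '1') is shared by Ophieus, Scleryx, and Stenis — a synapomorphy uniting that clade.
calcified operculum (derived state '1') is shared by all ingroup taxa — unites the whole ingroup.
ocelli absent (derived state '1') is unique to Ceratura (autapomorphy; uninformative for grouping).
petiole constricted: derived state '0' in Ophieus and Stenis only — synapomorphy for {Ophieus, Stenis}.
Most parsimonious ingroup topology: ((Lithensis,Ceratura),((Stenis,Ophieus),Scleryx)).
Stenis and Ophieus share a more recent common ancestor with each other than either does with Lithensis, so Lithensis is the least closely related of the three.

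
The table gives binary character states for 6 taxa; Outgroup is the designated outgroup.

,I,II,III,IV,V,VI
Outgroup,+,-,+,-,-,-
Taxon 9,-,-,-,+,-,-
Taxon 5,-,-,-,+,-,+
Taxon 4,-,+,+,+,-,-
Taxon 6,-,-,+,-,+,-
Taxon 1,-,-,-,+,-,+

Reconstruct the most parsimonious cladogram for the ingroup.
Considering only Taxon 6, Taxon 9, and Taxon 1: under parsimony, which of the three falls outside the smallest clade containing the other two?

Taxon 6

Character polarity is set by the outgroup: the derived state is whichever differs from the outgroup's state, so for I, III the derived state is '-', and for the remaining characters it is '+'.
I (derived state '-') is shared by all ingroup taxa — unites the whole ingroup.
II: derived state '+' in Taxon 4 only — an autapomorphy, so it tells us nothing about relationships among taxa.
III: derived state '-' in Taxon 1, Taxon 5, and Taxon 9 only — synapomorphy for {Taxon 1, Taxon 5, Taxon 9}.
Only Taxon 1, Taxon 4, Taxon 5, and Taxon 9 show the derived state '+' for IV, supporting them as a clade.
V (derived state '+') is unique to Taxon 6 (autapomorphy; uninformative for grouping).
VI: derived state '+' in Taxon 1 and Taxon 5 only — synapomorphy for {Taxon 1, Taxon 5}.
Most parsimonious ingroup topology: (((Taxon 9,(Taxon 5,Taxon 1)),Taxon 4),Taxon 6).
Taxon 9 and Taxon 1 share a more recent common ancestor with each other than either does with Taxon 6, so Taxon 6 is the least closely related of the three.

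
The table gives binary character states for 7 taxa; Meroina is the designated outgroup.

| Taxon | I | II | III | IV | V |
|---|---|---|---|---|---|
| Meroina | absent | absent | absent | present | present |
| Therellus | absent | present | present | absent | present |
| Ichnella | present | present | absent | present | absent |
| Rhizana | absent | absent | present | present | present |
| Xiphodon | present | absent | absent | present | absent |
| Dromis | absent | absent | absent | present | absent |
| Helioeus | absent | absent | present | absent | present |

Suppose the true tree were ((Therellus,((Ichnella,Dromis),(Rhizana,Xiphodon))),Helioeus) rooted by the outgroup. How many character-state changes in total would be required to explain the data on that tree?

Map each character onto ((Therellus,((Ichnella,Dromis),(Rhizana,Xiphodon))),Helioeus) (rooted by Meroina) and count the minimum state changes it requires (Fitch parsimony):
I: 2; II: 2; III: 3; IV: 2; V: 2.
Total tree length = 11.

11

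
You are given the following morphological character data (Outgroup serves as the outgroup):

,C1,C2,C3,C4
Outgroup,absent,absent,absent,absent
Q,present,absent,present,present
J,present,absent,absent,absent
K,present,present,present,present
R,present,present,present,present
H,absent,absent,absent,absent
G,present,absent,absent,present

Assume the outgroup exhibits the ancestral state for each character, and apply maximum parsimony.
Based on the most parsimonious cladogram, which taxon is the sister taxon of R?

The outgroup has state 'absent' for every character, so 'present' is the derived state throughout.
Only G, J, K, Q, and R show the derived state 'present' for C1, supporting them as a clade.
C2: derived state 'present' in K and R only — synapomorphy for {K, R}.
Only K, Q, and R show the derived state 'present' for C3, supporting them as a clade.
Only G, K, Q, and R show the derived state 'present' for C4, supporting them as a clade.
Most parsimonious ingroup topology: ((((Q,(K,R)),G),J),H).
R and K form a cherry on this tree, so they are sister taxa.

K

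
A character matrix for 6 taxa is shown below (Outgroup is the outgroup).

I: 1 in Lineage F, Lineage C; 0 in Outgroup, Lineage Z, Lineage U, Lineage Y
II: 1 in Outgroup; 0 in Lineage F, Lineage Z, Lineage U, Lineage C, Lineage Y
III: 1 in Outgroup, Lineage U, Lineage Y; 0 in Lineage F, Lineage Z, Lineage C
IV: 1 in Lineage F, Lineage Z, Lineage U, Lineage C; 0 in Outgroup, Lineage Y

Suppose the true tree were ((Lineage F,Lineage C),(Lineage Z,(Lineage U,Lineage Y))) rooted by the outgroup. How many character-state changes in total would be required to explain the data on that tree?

Map each character onto ((Lineage F,Lineage C),(Lineage Z,(Lineage U,Lineage Y))) (rooted by Outgroup) and count the minimum state changes it requires (Fitch parsimony):
I: 1; II: 1; III: 2; IV: 2.
Total tree length = 6.

6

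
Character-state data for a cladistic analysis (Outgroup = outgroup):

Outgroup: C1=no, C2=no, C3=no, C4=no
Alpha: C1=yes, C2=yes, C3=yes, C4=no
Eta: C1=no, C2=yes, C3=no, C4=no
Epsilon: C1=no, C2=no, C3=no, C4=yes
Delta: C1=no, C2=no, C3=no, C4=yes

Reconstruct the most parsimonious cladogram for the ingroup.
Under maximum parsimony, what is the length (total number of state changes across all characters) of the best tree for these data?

4

The outgroup has state 'no' for every character, so 'yes' is the derived state throughout.
C1 (derived state 'yes') is unique to Alpha (autapomorphy; uninformative for grouping).
Only Alpha and Eta show the derived state 'yes' for C2, supporting them as a clade.
C3 (derived state 'yes') is unique to Alpha (autapomorphy; uninformative for grouping).
C4: derived state 'yes' in Delta and Epsilon only — synapomorphy for {Delta, Epsilon}.
Most parsimonious ingroup topology: ((Alpha,Eta),(Epsilon,Delta)).
Changes per character on this tree: C1: 1; C2: 1; C3: 1; C4: 1.
Total = 4.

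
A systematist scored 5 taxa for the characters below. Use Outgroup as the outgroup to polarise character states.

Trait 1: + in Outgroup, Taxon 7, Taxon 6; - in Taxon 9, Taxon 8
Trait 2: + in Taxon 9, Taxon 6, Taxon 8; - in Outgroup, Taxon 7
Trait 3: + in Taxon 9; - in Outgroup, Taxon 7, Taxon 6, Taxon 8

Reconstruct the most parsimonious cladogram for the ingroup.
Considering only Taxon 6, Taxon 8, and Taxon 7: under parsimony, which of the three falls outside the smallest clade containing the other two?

Taxon 7

Character polarity is set by the outgroup: the derived state is whichever differs from the outgroup's state, so for Trait 1 the derived state is '-', and for the remaining characters it is '+'.
Trait 1 (derived state '-') is shared by Taxon 8 and Taxon 9 — a synapomorphy uniting that clade.
Trait 2: derived state '+' in Taxon 6, Taxon 8, and Taxon 9 only — synapomorphy for {Taxon 6, Taxon 8, Taxon 9}.
Trait 3: derived state '+' in Taxon 9 only — an autapomorphy, so it tells us nothing about relationships among taxa.
Most parsimonious ingroup topology: (((Taxon 9,Taxon 8),Taxon 6),Taxon 7).
Taxon 8 and Taxon 6 share a more recent common ancestor with each other than either does with Taxon 7, so Taxon 7 is the least closely related of the three.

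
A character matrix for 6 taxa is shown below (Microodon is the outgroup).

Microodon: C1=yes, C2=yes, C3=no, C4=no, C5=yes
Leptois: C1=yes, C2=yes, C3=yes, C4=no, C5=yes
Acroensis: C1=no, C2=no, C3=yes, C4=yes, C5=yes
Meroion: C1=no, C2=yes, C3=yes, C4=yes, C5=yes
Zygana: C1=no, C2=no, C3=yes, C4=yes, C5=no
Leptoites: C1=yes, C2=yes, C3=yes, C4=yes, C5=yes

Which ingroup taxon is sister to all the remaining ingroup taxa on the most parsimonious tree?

Character polarity is set by the outgroup: the derived state is whichever differs from the outgroup's state, so for C1, C2, C5 the derived state is 'no', and for the remaining characters it is 'yes'.
C1 (derived state 'no') is shared by Acroensis, Meroion, and Zygana — a synapomorphy uniting that clade.
C2: derived state 'no' in Acroensis and Zygana only — synapomorphy for {Acroensis, Zygana}.
All ingroup taxa share the derived state 'yes' for C3; it defines the ingroup but does not resolve relationships within it.
C4: derived state 'yes' in Acroensis, Leptoites, Meroion, and Zygana only — synapomorphy for {Acroensis, Leptoites, Meroion, Zygana}.
C5 (derived state 'no') is unique to Zygana (autapomorphy; uninformative for grouping).
Most parsimonious ingroup topology: (Leptois,(((Acroensis,Zygana),Meroion),Leptoites)).
Leptois is sister to the clade containing all other ingroup taxa, so it is the earliest-diverging (most basal) ingroup lineage.

Leptois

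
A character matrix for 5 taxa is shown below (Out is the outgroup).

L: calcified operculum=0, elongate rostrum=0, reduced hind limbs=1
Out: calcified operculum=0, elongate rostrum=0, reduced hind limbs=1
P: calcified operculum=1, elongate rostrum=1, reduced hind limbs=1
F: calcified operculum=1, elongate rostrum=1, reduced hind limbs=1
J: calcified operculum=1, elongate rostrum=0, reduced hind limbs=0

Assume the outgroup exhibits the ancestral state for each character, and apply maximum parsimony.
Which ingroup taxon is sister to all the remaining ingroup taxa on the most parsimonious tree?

L

Character polarity is set by the outgroup: the derived state is whichever differs from the outgroup's state, so for reduced hind limbs the derived state is '0', and for the remaining characters it is '1'.
calcified operculum: derived state '1' in F, J, and P only — synapomorphy for {F, J, P}.
Only F and P show the derived state '1' for elongate rostrum, supporting them as a clade.
reduced hind limbs: derived state '0' in J only — an autapomorphy, so it tells us nothing about relationships among taxa.
Most parsimonious ingroup topology: (((P,F),J),L).
L is sister to the clade containing all other ingroup taxa, so it is the earliest-diverging (most basal) ingroup lineage.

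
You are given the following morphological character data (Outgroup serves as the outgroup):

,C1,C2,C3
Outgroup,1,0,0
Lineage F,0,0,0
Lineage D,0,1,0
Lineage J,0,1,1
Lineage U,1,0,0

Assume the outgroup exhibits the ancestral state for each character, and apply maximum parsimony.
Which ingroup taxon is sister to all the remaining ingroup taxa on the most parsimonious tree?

Lineage U

Character polarity is set by the outgroup: the derived state is whichever differs from the outgroup's state, so for C1 the derived state is '0', and for the remaining characters it is '1'.
Only Lineage D, Lineage F, and Lineage J show the derived state '0' for C1, supporting them as a clade.
C2: derived state '1' in Lineage D and Lineage J only — synapomorphy for {Lineage D, Lineage J}.
C3: derived state '1' in Lineage J only — an autapomorphy, so it tells us nothing about relationships among taxa.
Most parsimonious ingroup topology: ((Lineage F,(Lineage D,Lineage J)),Lineage U).
Lineage U is sister to the clade containing all other ingroup taxa, so it is the earliest-diverging (most basal) ingroup lineage.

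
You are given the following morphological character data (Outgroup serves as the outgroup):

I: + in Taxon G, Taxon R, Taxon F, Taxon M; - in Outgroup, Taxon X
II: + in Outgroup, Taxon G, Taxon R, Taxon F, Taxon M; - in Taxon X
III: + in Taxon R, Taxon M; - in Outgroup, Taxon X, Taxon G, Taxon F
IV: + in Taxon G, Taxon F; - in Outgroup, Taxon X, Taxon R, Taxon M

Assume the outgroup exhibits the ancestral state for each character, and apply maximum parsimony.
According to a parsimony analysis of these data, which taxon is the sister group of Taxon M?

Character polarity is set by the outgroup: the derived state is whichever differs from the outgroup's state, so for II the derived state is '-', and for the remaining characters it is '+'.
I (derived state '+') is shared by Taxon F, Taxon G, Taxon M, and Taxon R — a synapomorphy uniting that clade.
II (derived state '-') is unique to Taxon X (autapomorphy; uninformative for grouping).
III: derived state '+' in Taxon M and Taxon R only — synapomorphy for {Taxon M, Taxon R}.
Only Taxon F and Taxon G show the derived state '+' for IV, supporting them as a clade.
Most parsimonious ingroup topology: (Taxon X,((Taxon G,Taxon F),(Taxon R,Taxon M))).
Taxon M and Taxon R form a cherry on this tree, so they are sister taxa.

Taxon R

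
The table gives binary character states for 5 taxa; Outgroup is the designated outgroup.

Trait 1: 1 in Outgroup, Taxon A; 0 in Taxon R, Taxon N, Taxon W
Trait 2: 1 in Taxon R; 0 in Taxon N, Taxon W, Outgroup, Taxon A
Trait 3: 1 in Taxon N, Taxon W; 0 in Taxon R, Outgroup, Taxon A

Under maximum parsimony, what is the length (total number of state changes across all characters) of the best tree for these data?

3

Character polarity is set by the outgroup: the derived state is whichever differs from the outgroup's state, so for Trait 1 the derived state is '0', and for the remaining characters it is '1'.
Only Taxon N, Taxon R, and Taxon W show the derived state '0' for Trait 1, supporting them as a clade.
Trait 2: derived state '1' in Taxon R only — an autapomorphy, so it tells us nothing about relationships among taxa.
Trait 3: derived state '1' in Taxon N and Taxon W only — synapomorphy for {Taxon N, Taxon W}.
Most parsimonious ingroup topology: ((Taxon R,(Taxon N,Taxon W)),Taxon A).
Changes per character on this tree: Trait 1: 1; Trait 2: 1; Trait 3: 1.
Total = 3.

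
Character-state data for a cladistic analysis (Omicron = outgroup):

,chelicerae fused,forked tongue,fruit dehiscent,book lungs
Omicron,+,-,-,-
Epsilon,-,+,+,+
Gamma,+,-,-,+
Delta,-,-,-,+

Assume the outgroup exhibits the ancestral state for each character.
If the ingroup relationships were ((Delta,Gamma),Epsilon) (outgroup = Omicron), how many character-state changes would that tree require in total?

Map each character onto ((Delta,Gamma),Epsilon) (rooted by Omicron) and count the minimum state changes it requires (Fitch parsimony):
chelicerae fused: 2; forked tongue: 1; fruit dehiscent: 1; book lungs: 1.
Total tree length = 5.

5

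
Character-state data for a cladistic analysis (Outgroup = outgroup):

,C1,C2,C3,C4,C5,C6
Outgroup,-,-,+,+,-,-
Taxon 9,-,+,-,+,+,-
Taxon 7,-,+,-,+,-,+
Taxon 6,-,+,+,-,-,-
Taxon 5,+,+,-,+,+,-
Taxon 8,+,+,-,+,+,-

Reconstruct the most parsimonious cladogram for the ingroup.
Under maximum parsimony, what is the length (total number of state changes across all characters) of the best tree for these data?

6

Character polarity is set by the outgroup: the derived state is whichever differs from the outgroup's state, so for C3, C4 the derived state is '-', and for the remaining characters it is '+'.
C1: derived state '+' in Taxon 5 and Taxon 8 only — synapomorphy for {Taxon 5, Taxon 8}.
C2 (derived state '+') is shared by all ingroup taxa — unites the whole ingroup.
Only Taxon 5, Taxon 7, Taxon 8, and Taxon 9 show the derived state '-' for C3, supporting them as a clade.
C4 (derived state '-') is unique to Taxon 6 (autapomorphy; uninformative for grouping).
Only Taxon 5, Taxon 8, and Taxon 9 show the derived state '+' for C5, supporting them as a clade.
C6: derived state '+' in Taxon 7 only — an autapomorphy, so it tells us nothing about relationships among taxa.
Most parsimonious ingroup topology: (((Taxon 9,(Taxon 5,Taxon 8)),Taxon 7),Taxon 6).
Changes per character on this tree: C1: 1; C2: 1; C3: 1; C4: 1; C5: 1; C6: 1.
Total = 6.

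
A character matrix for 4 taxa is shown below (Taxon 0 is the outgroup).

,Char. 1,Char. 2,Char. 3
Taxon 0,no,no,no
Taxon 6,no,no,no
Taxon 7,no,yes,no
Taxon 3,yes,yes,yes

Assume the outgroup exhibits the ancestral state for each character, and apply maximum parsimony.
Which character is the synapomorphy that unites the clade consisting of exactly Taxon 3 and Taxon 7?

Char. 2

The outgroup has state 'no' for every character, so 'yes' is the derived state throughout.
Char. 1 (derived state 'yes') is unique to Taxon 3 (autapomorphy; uninformative for grouping).
Only Taxon 3 and Taxon 7 show the derived state 'yes' for Char. 2, supporting them as a clade.
Char. 3 (derived state 'yes') is unique to Taxon 3 (autapomorphy; uninformative for grouping).
Most parsimonious ingroup topology: (Taxon 6,(Taxon 7,Taxon 3)).
The clade {Taxon 3, Taxon 7} is supported by Char. 2: its derived state 'yes' occurs in exactly those taxa and in no other taxon (including the outgroup).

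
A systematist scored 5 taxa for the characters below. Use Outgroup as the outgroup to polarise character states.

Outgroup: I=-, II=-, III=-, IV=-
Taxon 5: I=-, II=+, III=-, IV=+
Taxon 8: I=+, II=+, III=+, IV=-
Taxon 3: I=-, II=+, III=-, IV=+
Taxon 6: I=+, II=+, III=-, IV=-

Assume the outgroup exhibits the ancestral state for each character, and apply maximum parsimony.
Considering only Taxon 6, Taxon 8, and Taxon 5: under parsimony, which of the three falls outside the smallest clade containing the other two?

Taxon 5

The outgroup has state '-' for every character, so '+' is the derived state throughout.
I: derived state '+' in Taxon 6 and Taxon 8 only — synapomorphy for {Taxon 6, Taxon 8}.
II (derived state '+') is shared by all ingroup taxa — unites the whole ingroup.
III: derived state '+' in Taxon 8 only — an autapomorphy, so it tells us nothing about relationships among taxa.
IV: derived state '+' in Taxon 3 and Taxon 5 only — synapomorphy for {Taxon 3, Taxon 5}.
Most parsimonious ingroup topology: ((Taxon 5,Taxon 3),(Taxon 8,Taxon 6)).
Taxon 6 and Taxon 8 share a more recent common ancestor with each other than either does with Taxon 5, so Taxon 5 is the least closely related of the three.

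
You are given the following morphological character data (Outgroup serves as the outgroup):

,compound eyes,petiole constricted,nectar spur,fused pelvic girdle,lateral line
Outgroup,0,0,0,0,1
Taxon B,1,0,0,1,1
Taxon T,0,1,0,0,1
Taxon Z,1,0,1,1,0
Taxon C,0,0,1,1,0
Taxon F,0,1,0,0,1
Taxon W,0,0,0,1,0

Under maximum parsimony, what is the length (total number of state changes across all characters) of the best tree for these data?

Character polarity is set by the outgroup: the derived state is whichever differs from the outgroup's state, so for lateral line the derived state is '0', and for the remaining characters it is '1'.
compound eyes groups Taxon B and Taxon Z, which is incompatible with the clades supported by the remaining characters; treating it as convergent (homoplasy) costs fewer steps than any alternative tree.
petiole constricted: derived state '1' in Taxon F and Taxon T only — synapomorphy for {Taxon F, Taxon T}.
nectar spur: derived state '1' in Taxon C and Taxon Z only — synapomorphy for {Taxon C, Taxon Z}.
fused pelvic girdle (derived state '1') is shared by Taxon B, Taxon C, Taxon W, and Taxon Z — a synapomorphy uniting that clade.
lateral line (derived state '0') is shared by Taxon C, Taxon W, and Taxon Z — a synapomorphy uniting that clade.
Most parsimonious ingroup topology: ((Taxon B,((Taxon Z,Taxon C),Taxon W)),(Taxon T,Taxon F)).
Changes per character on this tree: compound eyes: 2; petiole constricted: 1; nectar spur: 1; fused pelvic girdle: 1; lateral line: 1.
Total = 6.

6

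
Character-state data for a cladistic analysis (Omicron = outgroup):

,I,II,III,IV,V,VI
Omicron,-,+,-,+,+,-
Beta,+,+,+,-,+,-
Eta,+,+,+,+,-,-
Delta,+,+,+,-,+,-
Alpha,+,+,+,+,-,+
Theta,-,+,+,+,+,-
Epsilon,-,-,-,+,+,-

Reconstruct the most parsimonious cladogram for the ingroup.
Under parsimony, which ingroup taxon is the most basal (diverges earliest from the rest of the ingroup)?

Epsilon

Character polarity is set by the outgroup: the derived state is whichever differs from the outgroup's state, so for II, IV, V the derived state is '-', and for the remaining characters it is '+'.
I: derived state '+' in Alpha, Beta, Delta, and Eta only — synapomorphy for {Alpha, Beta, Delta, Eta}.
II: derived state '-' in Epsilon only — an autapomorphy, so it tells us nothing about relationships among taxa.
III (derived state '+') is shared by Alpha, Beta, Delta, Eta, and Theta — a synapomorphy uniting that clade.
IV (derived state '-') is shared by Beta and Delta — a synapomorphy uniting that clade.
V: derived state '-' in Alpha and Eta only — synapomorphy for {Alpha, Eta}.
VI (derived state '+') is unique to Alpha (autapomorphy; uninformative for grouping).
Most parsimonious ingroup topology: ((((Beta,Delta),(Eta,Alpha)),Theta),Epsilon).
Epsilon is sister to the clade containing all other ingroup taxa, so it is the earliest-diverging (most basal) ingroup lineage.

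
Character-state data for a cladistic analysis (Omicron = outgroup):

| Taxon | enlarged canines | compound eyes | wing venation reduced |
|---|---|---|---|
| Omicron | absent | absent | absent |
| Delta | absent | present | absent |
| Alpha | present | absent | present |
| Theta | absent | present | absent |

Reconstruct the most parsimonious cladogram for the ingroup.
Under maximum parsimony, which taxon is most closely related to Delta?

The outgroup has state 'absent' for every character, so 'present' is the derived state throughout.
enlarged canines (derived state 'present') is unique to Alpha (autapomorphy; uninformative for grouping).
compound eyes (derived state 'present') is shared by Delta and Theta — a synapomorphy uniting that clade.
wing venation reduced: derived state 'present' in Alpha only — an autapomorphy, so it tells us nothing about relationships among taxa.
Most parsimonious ingroup topology: ((Delta,Theta),Alpha).
Delta and Theta form a cherry on this tree, so they are sister taxa.

Theta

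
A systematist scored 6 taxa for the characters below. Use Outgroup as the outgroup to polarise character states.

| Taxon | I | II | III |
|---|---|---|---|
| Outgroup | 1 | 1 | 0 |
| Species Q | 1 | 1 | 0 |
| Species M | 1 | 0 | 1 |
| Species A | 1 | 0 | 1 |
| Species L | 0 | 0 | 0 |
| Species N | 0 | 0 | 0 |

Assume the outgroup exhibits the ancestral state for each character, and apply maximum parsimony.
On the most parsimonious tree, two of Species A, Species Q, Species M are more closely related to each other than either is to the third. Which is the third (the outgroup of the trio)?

Character polarity is set by the outgroup: the derived state is whichever differs from the outgroup's state, so for I, II the derived state is '0', and for the remaining characters it is '1'.
I: derived state '0' in Species L and Species N only — synapomorphy for {Species L, Species N}.
Only Species A, Species L, Species M, and Species N show the derived state '0' for II, supporting them as a clade.
Only Species A and Species M show the derived state '1' for III, supporting them as a clade.
Most parsimonious ingroup topology: (Species Q,((Species M,Species A),(Species L,Species N))).
Species A and Species M share a more recent common ancestor with each other than either does with Species Q, so Species Q is the least closely related of the three.

Species Q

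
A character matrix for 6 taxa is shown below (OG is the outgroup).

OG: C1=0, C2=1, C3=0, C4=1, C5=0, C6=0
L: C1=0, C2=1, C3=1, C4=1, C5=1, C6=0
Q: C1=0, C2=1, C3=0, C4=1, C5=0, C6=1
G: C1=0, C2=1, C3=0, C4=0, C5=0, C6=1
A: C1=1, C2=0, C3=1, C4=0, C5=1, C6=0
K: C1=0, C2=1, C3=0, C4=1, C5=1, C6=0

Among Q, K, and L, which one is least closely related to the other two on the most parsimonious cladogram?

Q

Character polarity is set by the outgroup: the derived state is whichever differs from the outgroup's state, so for C2, C4 the derived state is '0', and for the remaining characters it is '1'.
C1: derived state '1' in A only — an autapomorphy, so it tells us nothing about relationships among taxa.
C2 (derived state '0') is unique to A (autapomorphy; uninformative for grouping).
C3: derived state '1' in A and L only — synapomorphy for {A, L}.
C4 groups A and G, which is incompatible with the clades supported by the remaining characters; treating it as convergent (homoplasy) costs fewer steps than any alternative tree.
Only A, K, and L show the derived state '1' for C5, supporting them as a clade.
C6: derived state '1' in G and Q only — synapomorphy for {G, Q}.
Most parsimonious ingroup topology: (((L,A),K),(Q,G)).
K and L share a more recent common ancestor with each other than either does with Q, so Q is the least closely related of the three.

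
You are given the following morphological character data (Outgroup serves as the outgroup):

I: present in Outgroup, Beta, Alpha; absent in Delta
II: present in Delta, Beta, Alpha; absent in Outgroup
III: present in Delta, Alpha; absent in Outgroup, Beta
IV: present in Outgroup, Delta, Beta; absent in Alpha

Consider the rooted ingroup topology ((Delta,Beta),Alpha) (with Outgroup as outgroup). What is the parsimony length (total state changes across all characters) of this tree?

Map each character onto ((Delta,Beta),Alpha) (rooted by Outgroup) and count the minimum state changes it requires (Fitch parsimony):
I: 1; II: 1; III: 2; IV: 1.
Total tree length = 5.

5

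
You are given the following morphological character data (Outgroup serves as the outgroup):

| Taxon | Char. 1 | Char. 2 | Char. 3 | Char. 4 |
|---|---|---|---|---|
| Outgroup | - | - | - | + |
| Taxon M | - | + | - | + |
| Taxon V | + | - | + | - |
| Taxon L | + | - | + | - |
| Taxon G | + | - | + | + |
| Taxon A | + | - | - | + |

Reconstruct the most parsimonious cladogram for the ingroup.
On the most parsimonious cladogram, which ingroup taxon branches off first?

Taxon M

Character polarity is set by the outgroup: the derived state is whichever differs from the outgroup's state, so for Char. 4 the derived state is '-', and for the remaining characters it is '+'.
Char. 1 (derived state '+') is shared by Taxon A, Taxon G, Taxon L, and Taxon V — a synapomorphy uniting that clade.
Char. 2: derived state '+' in Taxon M only — an autapomorphy, so it tells us nothing about relationships among taxa.
Char. 3 (derived state '+') is shared by Taxon G, Taxon L, and Taxon V — a synapomorphy uniting that clade.
Char. 4 (derived state '-') is shared by Taxon L and Taxon V — a synapomorphy uniting that clade.
Most parsimonious ingroup topology: (Taxon M,(((Taxon V,Taxon L),Taxon G),Taxon A)).
Taxon M is sister to the clade containing all other ingroup taxa, so it is the earliest-diverging (most basal) ingroup lineage.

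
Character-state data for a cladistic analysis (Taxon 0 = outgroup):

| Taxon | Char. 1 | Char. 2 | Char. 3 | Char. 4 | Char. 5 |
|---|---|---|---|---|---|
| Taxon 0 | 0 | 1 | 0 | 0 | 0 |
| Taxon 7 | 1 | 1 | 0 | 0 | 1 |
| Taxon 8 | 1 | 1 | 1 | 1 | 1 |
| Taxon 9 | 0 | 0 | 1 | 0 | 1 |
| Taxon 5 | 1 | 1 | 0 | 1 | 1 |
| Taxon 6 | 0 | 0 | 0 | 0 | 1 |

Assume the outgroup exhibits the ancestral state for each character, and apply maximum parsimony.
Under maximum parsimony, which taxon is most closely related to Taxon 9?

Taxon 6

Character polarity is set by the outgroup: the derived state is whichever differs from the outgroup's state, so for Char. 2 the derived state is '0', and for the remaining characters it is '1'.
Char. 1: derived state '1' in Taxon 5, Taxon 7, and Taxon 8 only — synapomorphy for {Taxon 5, Taxon 7, Taxon 8}.
Char. 2: derived state '0' in Taxon 6 and Taxon 9 only — synapomorphy for {Taxon 6, Taxon 9}.
Char. 3 groups Taxon 8 and Taxon 9, which is incompatible with the clades supported by the remaining characters; treating it as convergent (homoplasy) costs fewer steps than any alternative tree.
Char. 4 (derived state '1') is shared by Taxon 5 and Taxon 8 — a synapomorphy uniting that clade.
All ingroup taxa share the derived state '1' for Char. 5; it defines the ingroup but does not resolve relationships within it.
Most parsimonious ingroup topology: ((Taxon 7,(Taxon 8,Taxon 5)),(Taxon 9,Taxon 6)).
Taxon 9 and Taxon 6 form a cherry on this tree, so they are sister taxa.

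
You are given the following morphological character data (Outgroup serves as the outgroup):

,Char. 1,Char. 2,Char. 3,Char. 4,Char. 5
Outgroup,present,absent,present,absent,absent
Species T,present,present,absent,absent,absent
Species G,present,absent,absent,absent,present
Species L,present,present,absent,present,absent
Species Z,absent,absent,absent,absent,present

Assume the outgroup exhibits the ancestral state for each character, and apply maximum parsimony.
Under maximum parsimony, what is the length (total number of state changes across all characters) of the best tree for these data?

5

Character polarity is set by the outgroup: the derived state is whichever differs from the outgroup's state, so for Char. 1, Char. 3 the derived state is 'absent', and for the remaining characters it is 'present'.
Char. 1: derived state 'absent' in Species Z only — an autapomorphy, so it tells us nothing about relationships among taxa.
Char. 2 (derived state 'present') is shared by Species L and Species T — a synapomorphy uniting that clade.
Char. 3 (derived state 'absent') is shared by all ingroup taxa — unites the whole ingroup.
Char. 4: derived state 'present' in Species L only — an autapomorphy, so it tells us nothing about relationships among taxa.
Char. 5 (derived state 'present') is shared by Species G and Species Z — a synapomorphy uniting that clade.
Most parsimonious ingroup topology: ((Species Z,Species G),(Species L,Species T)).
Changes per character on this tree: Char. 1: 1; Char. 2: 1; Char. 3: 1; Char. 4: 1; Char. 5: 1.
Total = 5.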